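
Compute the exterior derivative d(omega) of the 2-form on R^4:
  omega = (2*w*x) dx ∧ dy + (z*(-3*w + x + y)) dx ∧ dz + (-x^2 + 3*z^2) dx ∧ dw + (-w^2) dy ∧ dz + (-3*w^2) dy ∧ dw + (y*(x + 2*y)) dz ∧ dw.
d(omega) = (2*x) dx ∧ dy ∧ dw + (-z) dx ∧ dy ∧ dz + (y - 9*z) dx ∧ dz ∧ dw + (-2*w + x + 4*y) dy ∧ dz ∧ dw

For a 2-form omega = sum_{i<j} g_{ij} dx_i ∧ dx_j, the exterior derivative is
  d(omega) = sum_{i<j} d(g_{ij}) ∧ dx_i ∧ dx_j = sum_{i<j, k} (∂g_{ij}/∂x_k) dx_k ∧ dx_i ∧ dx_j.
Expand each term, using dx_k ∧ dx_i ∧ dx_j = sgn(permutation) dx_{(a)} ∧ dx_{(b)} ∧ dx_{(c)} with (a < b < c) sorted:
  d(2*w*x) includes (∂/∂w)(2*w*x) dw = (2*x) dw, which multiplied by dx ∧ dy gives (2*x) dx ∧ dy ∧ dw
  d(z*(-3*w + x + y)) includes (∂/∂y)(z*(-3*w + x + y)) dy = (z) dy, which multiplied by dx ∧ dz gives (-z) dx ∧ dy ∧ dz
  d(z*(-3*w + x + y)) includes (∂/∂w)(z*(-3*w + x + y)) dw = (-3*z) dw, which multiplied by dx ∧ dz gives (-3*z) dx ∧ dz ∧ dw
  d(-x^2 + 3*z^2) includes (∂/∂z)(-x^2 + 3*z^2) dz = (6*z) dz, which multiplied by dx ∧ dw gives (-6*z) dx ∧ dz ∧ dw
  d(-w^2) includes (∂/∂w)(-w^2) dw = (-2*w) dw, which multiplied by dy ∧ dz gives (-2*w) dy ∧ dz ∧ dw
  d(y*(x + 2*y)) includes (∂/∂x)(y*(x + 2*y)) dx = (y) dx, which multiplied by dz ∧ dw gives (y) dx ∧ dz ∧ dw
  d(y*(x + 2*y)) includes (∂/∂y)(y*(x + 2*y)) dy = (x + 4*y) dy, which multiplied by dz ∧ dw gives (x + 4*y) dy ∧ dz ∧ dw
Collecting like 3-forms: d(omega) = (2*x) dx ∧ dy ∧ dw + (-z) dx ∧ dy ∧ dz + (y - 9*z) dx ∧ dz ∧ dw + (-2*w + x + 4*y) dy ∧ dz ∧ dw.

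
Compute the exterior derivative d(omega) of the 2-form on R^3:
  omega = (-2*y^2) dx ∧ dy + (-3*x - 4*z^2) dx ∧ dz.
d(omega) = 0

For a 2-form omega = sum_{i<j} g_{ij} dx_i ∧ dx_j, the exterior derivative is
  d(omega) = sum_{i<j} d(g_{ij}) ∧ dx_i ∧ dx_j = sum_{i<j, k} (∂g_{ij}/∂x_k) dx_k ∧ dx_i ∧ dx_j.
Expand each term, using dx_k ∧ dx_i ∧ dx_j = sgn(permutation) dx_{(a)} ∧ dx_{(b)} ∧ dx_{(c)} with (a < b < c) sorted:

Collecting like 3-forms: d(omega) = 0.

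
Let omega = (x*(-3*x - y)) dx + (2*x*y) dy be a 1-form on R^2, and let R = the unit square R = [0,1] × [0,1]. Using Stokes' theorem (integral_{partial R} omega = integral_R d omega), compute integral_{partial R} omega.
integral_(partial R) omega = 3/2

Stokes: integral_partial_R omega = integral_R d omega with d omega = (∂Q/∂x - ∂P/∂y) dx ∧ dy.
  ∂Q/∂x = 2*y
  ∂P/∂y = -x
  integrand = ∂Q/∂x - ∂P/∂y = x + 2*y.
Integrating over R: integral_0^1 integral_0^1 (x + 2*y) dx dy = 3/2.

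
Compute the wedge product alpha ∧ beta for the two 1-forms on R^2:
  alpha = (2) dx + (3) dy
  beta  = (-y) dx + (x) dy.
alpha ∧ beta = (2*x + 3*y) dx ∧ dy

Distribute the wedge, using dx_i ∧ dx_j = -dx_j ∧ dx_i and dx_i ∧ dx_i = 0. For each pair (i, j) with i < j, the coefficient of dx_i ∧ dx_j in alpha ∧ beta is (alpha_i * beta_j - alpha_j * beta_i). Collecting: alpha ∧ beta = (2*x + 3*y) dx ∧ dy.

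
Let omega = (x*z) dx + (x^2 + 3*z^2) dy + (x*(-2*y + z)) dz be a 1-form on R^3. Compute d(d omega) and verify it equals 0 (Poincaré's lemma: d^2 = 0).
d(d omega) = 0

Step 1: d omega = sum_{i<j} (∂f_j/∂x_i - ∂f_i/∂x_j) dx_i ∧ dx_j:
  coeff of dx ∧ dy: 2*x
  coeff of dx ∧ dz: -x - 2*y + z
  coeff of dy ∧ dz: -2*x - 6*z
Step 2: Apply d again to each 2-form coefficient. The only possible 3-form in R^3 is dx ∧ dy ∧ dz, with coefficient
  ∂(coeff of dy∧dz)/∂x - ∂(coeff of dx∧dz)/∂y + ∂(coeff of dx∧dy)/∂z
  = ∂/∂x (-2*x - 6*z) - ∂/∂y (-x - 2*y + z) + ∂/∂z (2*x).
Each of these terms simplifies to sums of mixed partials that cancel in pairs. The result is 0 (by equality of mixed partials for smooth functions — Schwarz / Clairaut).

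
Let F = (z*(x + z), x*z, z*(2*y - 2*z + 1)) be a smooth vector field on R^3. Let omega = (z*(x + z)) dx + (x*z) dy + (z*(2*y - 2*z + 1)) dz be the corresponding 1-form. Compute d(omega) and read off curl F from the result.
d(omega) = (-x + 2*z) dy ∧ dz + (x + 2*z) dz ∧ dx + (z) dx ∧ dy; curl F = (-x + 2*z, x + 2*z, z)

d omega = sum_{i<j} (∂f_j/∂x_i - ∂f_i/∂x_j) dx_i ∧ dx_j. Under the identification (dy ∧ dz, dz ∧ dx, dx ∧ dy) ↔ (e_x, e_y, e_z), the coefficients are exactly the components of curl F. Compute:
  ∂R/∂y - ∂Q/∂z = (2*z) - (x) = -x + 2*z
  ∂P/∂z - ∂R/∂x = (x + 2*z) - (0) = x + 2*z
  ∂Q/∂x - ∂P/∂y = (z) - (0) = z.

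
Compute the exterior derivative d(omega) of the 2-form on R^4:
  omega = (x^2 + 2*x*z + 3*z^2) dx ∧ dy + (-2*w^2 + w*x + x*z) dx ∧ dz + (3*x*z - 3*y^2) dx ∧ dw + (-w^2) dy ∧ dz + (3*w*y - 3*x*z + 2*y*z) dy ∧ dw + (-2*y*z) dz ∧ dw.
d(omega) = (2*x + 6*z) dx ∧ dy ∧ dz + (-4*w - 2*x) dx ∧ dz ∧ dw + (6*y - 3*z) dx ∧ dy ∧ dw + (-2*w + 3*x - 2*y - 2*z) dy ∧ dz ∧ dw

For a 2-form omega = sum_{i<j} g_{ij} dx_i ∧ dx_j, the exterior derivative is
  d(omega) = sum_{i<j} d(g_{ij}) ∧ dx_i ∧ dx_j = sum_{i<j, k} (∂g_{ij}/∂x_k) dx_k ∧ dx_i ∧ dx_j.
Expand each term, using dx_k ∧ dx_i ∧ dx_j = sgn(permutation) dx_{(a)} ∧ dx_{(b)} ∧ dx_{(c)} with (a < b < c) sorted:
  d(x^2 + 2*x*z + 3*z^2) includes (∂/∂z)(x^2 + 2*x*z + 3*z^2) dz = (2*x + 6*z) dz, which multiplied by dx ∧ dy gives (2*x + 6*z) dx ∧ dy ∧ dz
  d(-2*w^2 + w*x + x*z) includes (∂/∂w)(-2*w^2 + w*x + x*z) dw = (-4*w + x) dw, which multiplied by dx ∧ dz gives (-4*w + x) dx ∧ dz ∧ dw
  d(3*x*z - 3*y^2) includes (∂/∂y)(3*x*z - 3*y^2) dy = (-6*y) dy, which multiplied by dx ∧ dw gives (6*y) dx ∧ dy ∧ dw
  d(3*x*z - 3*y^2) includes (∂/∂z)(3*x*z - 3*y^2) dz = (3*x) dz, which multiplied by dx ∧ dw gives (-3*x) dx ∧ dz ∧ dw
  d(-w^2) includes (∂/∂w)(-w^2) dw = (-2*w) dw, which multiplied by dy ∧ dz gives (-2*w) dy ∧ dz ∧ dw
  d(3*w*y - 3*x*z + 2*y*z) includes (∂/∂x)(3*w*y - 3*x*z + 2*y*z) dx = (-3*z) dx, which multiplied by dy ∧ dw gives (-3*z) dx ∧ dy ∧ dw
  d(3*w*y - 3*x*z + 2*y*z) includes (∂/∂z)(3*w*y - 3*x*z + 2*y*z) dz = (-3*x + 2*y) dz, which multiplied by dy ∧ dw gives (3*x - 2*y) dy ∧ dz ∧ dw
  d(-2*y*z) includes (∂/∂y)(-2*y*z) dy = (-2*z) dy, which multiplied by dz ∧ dw gives (-2*z) dy ∧ dz ∧ dw
Collecting like 3-forms: d(omega) = (2*x + 6*z) dx ∧ dy ∧ dz + (-4*w - 2*x) dx ∧ dz ∧ dw + (6*y - 3*z) dx ∧ dy ∧ dw + (-2*w + 3*x - 2*y - 2*z) dy ∧ dz ∧ dw.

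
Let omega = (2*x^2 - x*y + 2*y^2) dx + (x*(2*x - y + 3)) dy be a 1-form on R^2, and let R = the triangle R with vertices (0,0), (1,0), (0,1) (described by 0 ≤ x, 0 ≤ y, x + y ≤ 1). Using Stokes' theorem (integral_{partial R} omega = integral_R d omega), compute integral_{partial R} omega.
integral_(partial R) omega = 3/2

Stokes: integral_partial_R omega = integral_R d omega with d omega = (∂Q/∂x - ∂P/∂y) dx ∧ dy.
  ∂Q/∂x = 4*x - y + 3
  ∂P/∂y = -x + 4*y
  integrand = ∂Q/∂x - ∂P/∂y = 5*x - 5*y + 3.
Integrating over R: integral_0^1 integral_0^{1-x} (5*x - 5*y + 3) dy dx = 3/2.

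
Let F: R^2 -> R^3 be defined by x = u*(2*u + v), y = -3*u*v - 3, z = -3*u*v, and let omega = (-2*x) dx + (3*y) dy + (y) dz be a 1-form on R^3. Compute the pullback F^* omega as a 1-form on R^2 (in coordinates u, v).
F^* omega = (-16*u^3 - 12*u^2*v + 34*u*v^2 + 36*v) du + (2*u*(-2*u^2 + 17*u*v + 18)) dv

Using F^*(f dg) = (f ∘ F) d(g ∘ F), substitute each coordinate x_i by F_i(u, v) in f_i, and replace dx_i by d F_i = (∂F_i/∂u) du + (∂F_i/∂v) dv.
  For the x component: f_1(F) = 2*u*(-2*u - v); d F_1 = (4*u + v) du + (u) dv
  For the y component: f_2(F) = -9*u*v - 9; d F_2 = (-3*v) du + (-3*u) dv
  For the z component: f_3(F) = -3*u*v - 3; d F_3 = (-3*v) du + (-3*u) dv
Combining and collecting du, dv coefficients:
  coeff of du: -16*u^3 - 12*u^2*v + 34*u*v^2 + 36*v
  coeff of dv: 2*u*(-2*u^2 + 17*u*v + 18)
F^* omega = (-16*u^3 - 12*u^2*v + 34*u*v^2 + 36*v) du + (2*u*(-2*u^2 + 17*u*v + 18)) dv.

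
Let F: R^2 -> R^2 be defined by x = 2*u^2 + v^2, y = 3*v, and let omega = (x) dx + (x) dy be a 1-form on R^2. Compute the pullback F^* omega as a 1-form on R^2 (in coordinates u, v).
F^* omega = (4*u*(2*u^2 + v^2)) du + (4*u^2*v + 6*u^2 + 2*v^3 + 3*v^2) dv

Using F^*(f dg) = (f ∘ F) d(g ∘ F), substitute each coordinate x_i by F_i(u, v) in f_i, and replace dx_i by d F_i = (∂F_i/∂u) du + (∂F_i/∂v) dv.
  For the x component: f_1(F) = 2*u^2 + v^2; d F_1 = (4*u) du + (2*v) dv
  For the y component: f_2(F) = 2*u^2 + v^2; d F_2 = (0) du + (3) dv
Combining and collecting du, dv coefficients:
  coeff of du: 4*u*(2*u^2 + v^2)
  coeff of dv: 4*u^2*v + 6*u^2 + 2*v^3 + 3*v^2
F^* omega = (4*u*(2*u^2 + v^2)) du + (4*u^2*v + 6*u^2 + 2*v^3 + 3*v^2) dv.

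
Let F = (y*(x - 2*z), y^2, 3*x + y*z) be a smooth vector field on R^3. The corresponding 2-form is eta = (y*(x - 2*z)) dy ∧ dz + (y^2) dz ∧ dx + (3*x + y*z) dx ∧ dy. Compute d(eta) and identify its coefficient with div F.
d(eta) = (4*y) dx ∧ dy ∧ dz; div F = 4*y

For a 2-form in R^3 of the form above, applying d gives a 3-form with coefficient ∂P/∂x + ∂Q/∂y + ∂R/∂z:
  ∂P/∂x = y
  ∂Q/∂y = 2*y
  ∂R/∂z = y
Sum = 4*y, which is exactly div F.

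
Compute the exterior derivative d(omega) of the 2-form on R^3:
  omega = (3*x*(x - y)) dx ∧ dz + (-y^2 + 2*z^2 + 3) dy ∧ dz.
d(omega) = (3*x) dx ∧ dy ∧ dz

For a 2-form omega = sum_{i<j} g_{ij} dx_i ∧ dx_j, the exterior derivative is
  d(omega) = sum_{i<j} d(g_{ij}) ∧ dx_i ∧ dx_j = sum_{i<j, k} (∂g_{ij}/∂x_k) dx_k ∧ dx_i ∧ dx_j.
Expand each term, using dx_k ∧ dx_i ∧ dx_j = sgn(permutation) dx_{(a)} ∧ dx_{(b)} ∧ dx_{(c)} with (a < b < c) sorted:
  d(3*x*(x - y)) includes (∂/∂y)(3*x*(x - y)) dy = (-3*x) dy, which multiplied by dx ∧ dz gives (3*x) dx ∧ dy ∧ dz
Collecting like 3-forms: d(omega) = (3*x) dx ∧ dy ∧ dz.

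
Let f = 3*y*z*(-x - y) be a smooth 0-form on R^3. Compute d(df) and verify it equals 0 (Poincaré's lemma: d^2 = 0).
d(df) = 0

Step 1: df = sum_i (∂f/∂x_i) dx_i = (-3*y*z) dx + (3*z*(-x - 2*y)) dy + (3*y*(-x - y)) dz.
Step 2: Apply d again. Using the 1-form formula, the coefficient of dx ∧ dy in d(df) is ∂^2 f/∂x ∂y - ∂^2 f/∂y ∂x = (-3*z) - (-3*z) = 0 (equality of mixed partials for smooth f).
Similarly for dx ∧ dz and dy ∧ dz — all coefficients vanish. So d(df) = 0.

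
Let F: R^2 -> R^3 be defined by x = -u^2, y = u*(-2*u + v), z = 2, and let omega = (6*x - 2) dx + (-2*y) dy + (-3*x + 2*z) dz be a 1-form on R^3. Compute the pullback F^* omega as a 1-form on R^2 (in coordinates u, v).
F^* omega = (2*u*(-2*u^2 + 6*u*v - v^2 + 2)) du + (2*u^2*(2*u - v)) dv

Using F^*(f dg) = (f ∘ F) d(g ∘ F), substitute each coordinate x_i by F_i(u, v) in f_i, and replace dx_i by d F_i = (∂F_i/∂u) du + (∂F_i/∂v) dv.
  For the x component: f_1(F) = -6*u^2 - 2; d F_1 = (-2*u) du + (0) dv
  For the y component: f_2(F) = 2*u*(2*u - v); d F_2 = (-4*u + v) du + (u) dv
  For the z component: f_3(F) = 3*u^2 + 4; d F_3 = (0) du + (0) dv
Combining and collecting du, dv coefficients:
  coeff of du: 2*u*(-2*u^2 + 6*u*v - v^2 + 2)
  coeff of dv: 2*u^2*(2*u - v)
F^* omega = (2*u*(-2*u^2 + 6*u*v - v^2 + 2)) du + (2*u^2*(2*u - v)) dv.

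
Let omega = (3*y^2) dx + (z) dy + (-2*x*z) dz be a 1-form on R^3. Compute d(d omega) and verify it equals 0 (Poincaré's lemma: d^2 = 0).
d(d omega) = 0

Step 1: d omega = sum_{i<j} (∂f_j/∂x_i - ∂f_i/∂x_j) dx_i ∧ dx_j:
  coeff of dx ∧ dy: -6*y
  coeff of dx ∧ dz: -2*z
  coeff of dy ∧ dz: -1
Step 2: Apply d again to each 2-form coefficient. The only possible 3-form in R^3 is dx ∧ dy ∧ dz, with coefficient
  ∂(coeff of dy∧dz)/∂x - ∂(coeff of dx∧dz)/∂y + ∂(coeff of dx∧dy)/∂z
  = ∂/∂x (-1) - ∂/∂y (-2*z) + ∂/∂z (-6*y).
Each of these terms simplifies to sums of mixed partials that cancel in pairs. The result is 0 (by equality of mixed partials for smooth functions — Schwarz / Clairaut).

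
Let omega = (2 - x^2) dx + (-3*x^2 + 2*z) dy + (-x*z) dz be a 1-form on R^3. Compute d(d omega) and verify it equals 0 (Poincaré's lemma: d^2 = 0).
d(d omega) = 0

Step 1: d omega = sum_{i<j} (∂f_j/∂x_i - ∂f_i/∂x_j) dx_i ∧ dx_j:
  coeff of dx ∧ dy: -6*x
  coeff of dx ∧ dz: -z
  coeff of dy ∧ dz: -2
Step 2: Apply d again to each 2-form coefficient. The only possible 3-form in R^3 is dx ∧ dy ∧ dz, with coefficient
  ∂(coeff of dy∧dz)/∂x - ∂(coeff of dx∧dz)/∂y + ∂(coeff of dx∧dy)/∂z
  = ∂/∂x (-2) - ∂/∂y (-z) + ∂/∂z (-6*x).
Each of these terms simplifies to sums of mixed partials that cancel in pairs. The result is 0 (by equality of mixed partials for smooth functions — Schwarz / Clairaut).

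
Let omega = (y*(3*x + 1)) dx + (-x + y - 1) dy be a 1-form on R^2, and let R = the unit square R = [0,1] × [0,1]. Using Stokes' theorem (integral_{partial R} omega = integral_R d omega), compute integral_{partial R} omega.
integral_(partial R) omega = -7/2

Stokes: integral_partial_R omega = integral_R d omega with d omega = (∂Q/∂x - ∂P/∂y) dx ∧ dy.
  ∂Q/∂x = -1
  ∂P/∂y = 3*x + 1
  integrand = ∂Q/∂x - ∂P/∂y = -3*x - 2.
Integrating over R: integral_0^1 integral_0^1 (-3*x - 2) dx dy = -7/2.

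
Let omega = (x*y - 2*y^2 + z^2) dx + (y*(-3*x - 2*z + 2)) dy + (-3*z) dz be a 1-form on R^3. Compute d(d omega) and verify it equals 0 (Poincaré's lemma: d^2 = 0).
d(d omega) = 0

Step 1: d omega = sum_{i<j} (∂f_j/∂x_i - ∂f_i/∂x_j) dx_i ∧ dx_j:
  coeff of dx ∧ dy: -x + y
  coeff of dx ∧ dz: -2*z
  coeff of dy ∧ dz: 2*y
Step 2: Apply d again to each 2-form coefficient. The only possible 3-form in R^3 is dx ∧ dy ∧ dz, with coefficient
  ∂(coeff of dy∧dz)/∂x - ∂(coeff of dx∧dz)/∂y + ∂(coeff of dx∧dy)/∂z
  = ∂/∂x (2*y) - ∂/∂y (-2*z) + ∂/∂z (-x + y).
Each of these terms simplifies to sums of mixed partials that cancel in pairs. The result is 0 (by equality of mixed partials for smooth functions — Schwarz / Clairaut).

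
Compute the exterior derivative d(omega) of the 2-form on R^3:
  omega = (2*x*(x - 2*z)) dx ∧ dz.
d(omega) = 0

For a 2-form omega = sum_{i<j} g_{ij} dx_i ∧ dx_j, the exterior derivative is
  d(omega) = sum_{i<j} d(g_{ij}) ∧ dx_i ∧ dx_j = sum_{i<j, k} (∂g_{ij}/∂x_k) dx_k ∧ dx_i ∧ dx_j.
Expand each term, using dx_k ∧ dx_i ∧ dx_j = sgn(permutation) dx_{(a)} ∧ dx_{(b)} ∧ dx_{(c)} with (a < b < c) sorted:

Collecting like 3-forms: d(omega) = 0.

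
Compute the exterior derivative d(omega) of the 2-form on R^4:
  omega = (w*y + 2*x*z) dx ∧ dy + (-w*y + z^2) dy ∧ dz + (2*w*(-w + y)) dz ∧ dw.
d(omega) = (2*x) dx ∧ dy ∧ dz + (y) dx ∧ dy ∧ dw + (2*w - y) dy ∧ dz ∧ dw

For a 2-form omega = sum_{i<j} g_{ij} dx_i ∧ dx_j, the exterior derivative is
  d(omega) = sum_{i<j} d(g_{ij}) ∧ dx_i ∧ dx_j = sum_{i<j, k} (∂g_{ij}/∂x_k) dx_k ∧ dx_i ∧ dx_j.
Expand each term, using dx_k ∧ dx_i ∧ dx_j = sgn(permutation) dx_{(a)} ∧ dx_{(b)} ∧ dx_{(c)} with (a < b < c) sorted:
  d(w*y + 2*x*z) includes (∂/∂z)(w*y + 2*x*z) dz = (2*x) dz, which multiplied by dx ∧ dy gives (2*x) dx ∧ dy ∧ dz
  d(w*y + 2*x*z) includes (∂/∂w)(w*y + 2*x*z) dw = (y) dw, which multiplied by dx ∧ dy gives (y) dx ∧ dy ∧ dw
  d(-w*y + z^2) includes (∂/∂w)(-w*y + z^2) dw = (-y) dw, which multiplied by dy ∧ dz gives (-y) dy ∧ dz ∧ dw
  d(2*w*(-w + y)) includes (∂/∂y)(2*w*(-w + y)) dy = (2*w) dy, which multiplied by dz ∧ dw gives (2*w) dy ∧ dz ∧ dw
Collecting like 3-forms: d(omega) = (2*x) dx ∧ dy ∧ dz + (y) dx ∧ dy ∧ dw + (2*w - y) dy ∧ dz ∧ dw.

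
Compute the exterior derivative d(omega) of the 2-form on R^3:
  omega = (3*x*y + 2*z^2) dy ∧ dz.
d(omega) = (3*y) dx ∧ dy ∧ dz

For a 2-form omega = sum_{i<j} g_{ij} dx_i ∧ dx_j, the exterior derivative is
  d(omega) = sum_{i<j} d(g_{ij}) ∧ dx_i ∧ dx_j = sum_{i<j, k} (∂g_{ij}/∂x_k) dx_k ∧ dx_i ∧ dx_j.
Expand each term, using dx_k ∧ dx_i ∧ dx_j = sgn(permutation) dx_{(a)} ∧ dx_{(b)} ∧ dx_{(c)} with (a < b < c) sorted:
  d(3*x*y + 2*z^2) includes (∂/∂x)(3*x*y + 2*z^2) dx = (3*y) dx, which multiplied by dy ∧ dz gives (3*y) dx ∧ dy ∧ dz
Collecting like 3-forms: d(omega) = (3*y) dx ∧ dy ∧ dz.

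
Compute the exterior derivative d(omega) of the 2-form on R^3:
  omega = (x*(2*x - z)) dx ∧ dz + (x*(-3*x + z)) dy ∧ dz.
d(omega) = (-6*x + z) dx ∧ dy ∧ dz

For a 2-form omega = sum_{i<j} g_{ij} dx_i ∧ dx_j, the exterior derivative is
  d(omega) = sum_{i<j} d(g_{ij}) ∧ dx_i ∧ dx_j = sum_{i<j, k} (∂g_{ij}/∂x_k) dx_k ∧ dx_i ∧ dx_j.
Expand each term, using dx_k ∧ dx_i ∧ dx_j = sgn(permutation) dx_{(a)} ∧ dx_{(b)} ∧ dx_{(c)} with (a < b < c) sorted:
  d(x*(-3*x + z)) includes (∂/∂x)(x*(-3*x + z)) dx = (-6*x + z) dx, which multiplied by dy ∧ dz gives (-6*x + z) dx ∧ dy ∧ dz
Collecting like 3-forms: d(omega) = (-6*x + z) dx ∧ dy ∧ dz.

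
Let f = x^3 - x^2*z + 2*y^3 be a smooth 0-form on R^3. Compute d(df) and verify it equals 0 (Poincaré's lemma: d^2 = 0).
d(df) = 0

Step 1: df = sum_i (∂f/∂x_i) dx_i = (x*(3*x - 2*z)) dx + (6*y^2) dy + (-x^2) dz.
Step 2: Apply d again. Using the 1-form formula, the coefficient of dx ∧ dy in d(df) is ∂^2 f/∂x ∂y - ∂^2 f/∂y ∂x = (0) - (0) = 0 (equality of mixed partials for smooth f).
Similarly for dx ∧ dz and dy ∧ dz — all coefficients vanish. So d(df) = 0.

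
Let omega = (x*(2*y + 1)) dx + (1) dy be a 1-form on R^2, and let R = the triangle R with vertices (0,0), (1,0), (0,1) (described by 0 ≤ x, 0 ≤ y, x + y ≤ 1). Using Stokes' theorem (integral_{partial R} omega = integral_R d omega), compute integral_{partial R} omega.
integral_(partial R) omega = -1/3

Stokes: integral_partial_R omega = integral_R d omega with d omega = (∂Q/∂x - ∂P/∂y) dx ∧ dy.
  ∂Q/∂x = 0
  ∂P/∂y = 2*x
  integrand = ∂Q/∂x - ∂P/∂y = -2*x.
Integrating over R: integral_0^1 integral_0^{1-x} (-2*x) dy dx = -1/3.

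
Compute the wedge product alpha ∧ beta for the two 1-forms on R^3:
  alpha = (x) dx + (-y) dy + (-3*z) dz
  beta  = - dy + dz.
alpha ∧ beta = (-x) dx ∧ dy + (x) dx ∧ dz + (-y - 3*z) dy ∧ dz

Distribute the wedge, using dx_i ∧ dx_j = -dx_j ∧ dx_i and dx_i ∧ dx_i = 0. For each pair (i, j) with i < j, the coefficient of dx_i ∧ dx_j in alpha ∧ beta is (alpha_i * beta_j - alpha_j * beta_i). Collecting: alpha ∧ beta = (-x) dx ∧ dy + (x) dx ∧ dz + (-y - 3*z) dy ∧ dz.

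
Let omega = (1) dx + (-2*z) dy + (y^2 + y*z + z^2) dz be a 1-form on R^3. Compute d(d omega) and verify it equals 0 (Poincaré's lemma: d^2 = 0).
d(d omega) = 0

Step 1: d omega = sum_{i<j} (∂f_j/∂x_i - ∂f_i/∂x_j) dx_i ∧ dx_j:
  coeff of dx ∧ dy: 0
  coeff of dx ∧ dz: 0
  coeff of dy ∧ dz: 2*y + z + 2
Step 2: Apply d again to each 2-form coefficient. The only possible 3-form in R^3 is dx ∧ dy ∧ dz, with coefficient
  ∂(coeff of dy∧dz)/∂x - ∂(coeff of dx∧dz)/∂y + ∂(coeff of dx∧dy)/∂z
  = ∂/∂x (2*y + z + 2) - ∂/∂y (0) + ∂/∂z (0).
Each of these terms simplifies to sums of mixed partials that cancel in pairs. The result is 0 (by equality of mixed partials for smooth functions — Schwarz / Clairaut).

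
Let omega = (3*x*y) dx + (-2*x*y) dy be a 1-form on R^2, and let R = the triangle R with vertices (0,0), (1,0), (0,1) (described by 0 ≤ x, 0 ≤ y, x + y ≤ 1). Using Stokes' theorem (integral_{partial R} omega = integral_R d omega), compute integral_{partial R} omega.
integral_(partial R) omega = -5/6

Stokes: integral_partial_R omega = integral_R d omega with d omega = (∂Q/∂x - ∂P/∂y) dx ∧ dy.
  ∂Q/∂x = -2*y
  ∂P/∂y = 3*x
  integrand = ∂Q/∂x - ∂P/∂y = -3*x - 2*y.
Integrating over R: integral_0^1 integral_0^{1-x} (-3*x - 2*y) dy dx = -5/6.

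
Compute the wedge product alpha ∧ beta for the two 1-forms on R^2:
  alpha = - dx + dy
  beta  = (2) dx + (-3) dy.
alpha ∧ beta = (1) dx ∧ dy

Distribute the wedge, using dx_i ∧ dx_j = -dx_j ∧ dx_i and dx_i ∧ dx_i = 0. For each pair (i, j) with i < j, the coefficient of dx_i ∧ dx_j in alpha ∧ beta is (alpha_i * beta_j - alpha_j * beta_i). Collecting: alpha ∧ beta = (1) dx ∧ dy.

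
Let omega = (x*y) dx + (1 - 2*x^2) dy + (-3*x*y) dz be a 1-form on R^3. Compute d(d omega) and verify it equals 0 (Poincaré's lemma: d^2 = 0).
d(d omega) = 0

Step 1: d omega = sum_{i<j} (∂f_j/∂x_i - ∂f_i/∂x_j) dx_i ∧ dx_j:
  coeff of dx ∧ dy: -5*x
  coeff of dx ∧ dz: -3*y
  coeff of dy ∧ dz: -3*x
Step 2: Apply d again to each 2-form coefficient. The only possible 3-form in R^3 is dx ∧ dy ∧ dz, with coefficient
  ∂(coeff of dy∧dz)/∂x - ∂(coeff of dx∧dz)/∂y + ∂(coeff of dx∧dy)/∂z
  = ∂/∂x (-3*x) - ∂/∂y (-3*y) + ∂/∂z (-5*x).
Each of these terms simplifies to sums of mixed partials that cancel in pairs. The result is 0 (by equality of mixed partials for smooth functions — Schwarz / Clairaut).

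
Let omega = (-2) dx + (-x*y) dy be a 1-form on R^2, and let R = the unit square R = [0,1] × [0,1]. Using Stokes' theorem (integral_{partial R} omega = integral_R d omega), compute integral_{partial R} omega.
integral_(partial R) omega = -1/2

Stokes: integral_partial_R omega = integral_R d omega with d omega = (∂Q/∂x - ∂P/∂y) dx ∧ dy.
  ∂Q/∂x = -y
  ∂P/∂y = 0
  integrand = ∂Q/∂x - ∂P/∂y = -y.
Integrating over R: integral_0^1 integral_0^1 (-y) dx dy = -1/2.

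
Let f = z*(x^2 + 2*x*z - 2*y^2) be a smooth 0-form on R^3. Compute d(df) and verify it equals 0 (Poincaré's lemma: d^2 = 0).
d(df) = 0

Step 1: df = sum_i (∂f/∂x_i) dx_i = (2*z*(x + z)) dx + (-4*y*z) dy + (x^2 + 4*x*z - 2*y^2) dz.
Step 2: Apply d again. Using the 1-form formula, the coefficient of dx ∧ dy in d(df) is ∂^2 f/∂x ∂y - ∂^2 f/∂y ∂x = (0) - (0) = 0 (equality of mixed partials for smooth f).
Similarly for dx ∧ dz and dy ∧ dz — all coefficients vanish. So d(df) = 0.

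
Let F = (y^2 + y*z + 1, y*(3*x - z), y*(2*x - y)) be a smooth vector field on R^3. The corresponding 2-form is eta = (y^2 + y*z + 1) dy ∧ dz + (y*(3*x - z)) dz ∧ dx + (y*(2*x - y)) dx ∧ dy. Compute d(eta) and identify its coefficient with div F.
d(eta) = (3*x - z) dx ∧ dy ∧ dz; div F = 3*x - z

For a 2-form in R^3 of the form above, applying d gives a 3-form with coefficient ∂P/∂x + ∂Q/∂y + ∂R/∂z:
  ∂P/∂x = 0
  ∂Q/∂y = 3*x - z
  ∂R/∂z = 0
Sum = 3*x - z, which is exactly div F.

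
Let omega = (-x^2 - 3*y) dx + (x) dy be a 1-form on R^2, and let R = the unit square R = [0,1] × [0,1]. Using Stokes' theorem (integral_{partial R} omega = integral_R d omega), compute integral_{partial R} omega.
integral_(partial R) omega = 4

Stokes: integral_partial_R omega = integral_R d omega with d omega = (∂Q/∂x - ∂P/∂y) dx ∧ dy.
  ∂Q/∂x = 1
  ∂P/∂y = -3
  integrand = ∂Q/∂x - ∂P/∂y = 4.
Integrating over R: integral_0^1 integral_0^1 (4) dx dy = 4.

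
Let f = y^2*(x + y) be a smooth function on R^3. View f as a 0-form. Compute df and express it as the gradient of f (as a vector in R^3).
df = (y^2) dx + (y*(2*x + 3*y)) dy + (0) dz; grad f = (y^2, y*(2*x + 3*y), 0)

For a 0-form f, d f = (∂f/∂x) dx + (∂f/∂y) dy + (∂f/∂z) dz. The components of the vector representation are exactly the entries of grad f in Cartesian coordinates:
  ∂f/∂x = y^2
  ∂f/∂y = y*(2*x + 3*y)
  ∂f/∂z = 0.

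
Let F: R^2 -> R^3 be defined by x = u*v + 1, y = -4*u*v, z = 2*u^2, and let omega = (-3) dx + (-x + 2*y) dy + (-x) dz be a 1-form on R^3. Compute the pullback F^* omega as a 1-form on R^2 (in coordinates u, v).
F^* omega = (-4*u^2*v + 36*u*v^2 - 4*u + v) du + (u*(36*u*v + 1)) dv

Using F^*(f dg) = (f ∘ F) d(g ∘ F), substitute each coordinate x_i by F_i(u, v) in f_i, and replace dx_i by d F_i = (∂F_i/∂u) du + (∂F_i/∂v) dv.
  For the x component: f_1(F) = -3; d F_1 = (v) du + (u) dv
  For the y component: f_2(F) = -9*u*v - 1; d F_2 = (-4*v) du + (-4*u) dv
  For the z component: f_3(F) = -u*v - 1; d F_3 = (4*u) du + (0) dv
Combining and collecting du, dv coefficients:
  coeff of du: -4*u^2*v + 36*u*v^2 - 4*u + v
  coeff of dv: u*(36*u*v + 1)
F^* omega = (-4*u^2*v + 36*u*v^2 - 4*u + v) du + (u*(36*u*v + 1)) dv.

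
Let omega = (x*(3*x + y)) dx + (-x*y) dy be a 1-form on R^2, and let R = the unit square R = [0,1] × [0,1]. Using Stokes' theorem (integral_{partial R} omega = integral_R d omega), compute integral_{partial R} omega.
integral_(partial R) omega = -1

Stokes: integral_partial_R omega = integral_R d omega with d omega = (∂Q/∂x - ∂P/∂y) dx ∧ dy.
  ∂Q/∂x = -y
  ∂P/∂y = x
  integrand = ∂Q/∂x - ∂P/∂y = -x - y.
Integrating over R: integral_0^1 integral_0^1 (-x - y) dx dy = -1.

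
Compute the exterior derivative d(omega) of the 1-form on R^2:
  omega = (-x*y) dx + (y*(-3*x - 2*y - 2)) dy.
d(omega) = (x - 3*y) dx ∧ dy

For a 1-form omega = sum_i f_i dx_i, the exterior derivative is
  d(omega) = sum_{i < j} (∂f_j/∂x_i - ∂f_i/∂x_j) dx_i ∧ dx_j.
  coefficient of dx ∧ dy: ∂f_2/∂x - ∂f_1/∂y = ∂(y*(-3*x - 2*y - 2))/∂x - ∂(-x*y)/∂y = x - 3*y
Assembling: d(omega) = (x - 3*y) dx ∧ dy.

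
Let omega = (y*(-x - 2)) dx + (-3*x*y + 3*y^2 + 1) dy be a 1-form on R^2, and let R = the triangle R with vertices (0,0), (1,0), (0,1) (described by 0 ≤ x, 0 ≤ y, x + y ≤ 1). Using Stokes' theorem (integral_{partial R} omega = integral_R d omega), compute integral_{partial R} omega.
integral_(partial R) omega = 2/3

Stokes: integral_partial_R omega = integral_R d omega with d omega = (∂Q/∂x - ∂P/∂y) dx ∧ dy.
  ∂Q/∂x = -3*y
  ∂P/∂y = -x - 2
  integrand = ∂Q/∂x - ∂P/∂y = x - 3*y + 2.
Integrating over R: integral_0^1 integral_0^{1-x} (x - 3*y + 2) dy dx = 2/3.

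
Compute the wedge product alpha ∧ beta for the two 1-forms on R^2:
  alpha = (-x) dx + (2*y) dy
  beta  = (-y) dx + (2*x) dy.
alpha ∧ beta = (-2*x^2 + 2*y^2) dx ∧ dy

Distribute the wedge, using dx_i ∧ dx_j = -dx_j ∧ dx_i and dx_i ∧ dx_i = 0. For each pair (i, j) with i < j, the coefficient of dx_i ∧ dx_j in alpha ∧ beta is (alpha_i * beta_j - alpha_j * beta_i). Collecting: alpha ∧ beta = (-2*x^2 + 2*y^2) dx ∧ dy.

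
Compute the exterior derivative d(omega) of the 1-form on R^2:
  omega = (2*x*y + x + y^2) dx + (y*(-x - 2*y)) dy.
d(omega) = (-2*x - 3*y) dx ∧ dy

For a 1-form omega = sum_i f_i dx_i, the exterior derivative is
  d(omega) = sum_{i < j} (∂f_j/∂x_i - ∂f_i/∂x_j) dx_i ∧ dx_j.
  coefficient of dx ∧ dy: ∂f_2/∂x - ∂f_1/∂y = ∂(y*(-x - 2*y))/∂x - ∂(2*x*y + x + y^2)/∂y = -2*x - 3*y
Assembling: d(omega) = (-2*x - 3*y) dx ∧ dy.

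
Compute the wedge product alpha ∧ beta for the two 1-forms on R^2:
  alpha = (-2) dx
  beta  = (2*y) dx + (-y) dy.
alpha ∧ beta = (2*y) dx ∧ dy

Distribute the wedge, using dx_i ∧ dx_j = -dx_j ∧ dx_i and dx_i ∧ dx_i = 0. For each pair (i, j) with i < j, the coefficient of dx_i ∧ dx_j in alpha ∧ beta is (alpha_i * beta_j - alpha_j * beta_i). Collecting: alpha ∧ beta = (2*y) dx ∧ dy.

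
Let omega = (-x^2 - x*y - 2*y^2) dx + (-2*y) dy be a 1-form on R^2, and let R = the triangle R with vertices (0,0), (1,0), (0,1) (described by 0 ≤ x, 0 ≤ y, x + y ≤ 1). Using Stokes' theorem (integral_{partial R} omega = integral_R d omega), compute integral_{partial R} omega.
integral_(partial R) omega = 5/6

Stokes: integral_partial_R omega = integral_R d omega with d omega = (∂Q/∂x - ∂P/∂y) dx ∧ dy.
  ∂Q/∂x = 0
  ∂P/∂y = -x - 4*y
  integrand = ∂Q/∂x - ∂P/∂y = x + 4*y.
Integrating over R: integral_0^1 integral_0^{1-x} (x + 4*y) dy dx = 5/6.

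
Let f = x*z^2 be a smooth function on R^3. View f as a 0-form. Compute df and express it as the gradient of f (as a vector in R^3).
df = (z^2) dx + (0) dy + (2*x*z) dz; grad f = (z^2, 0, 2*x*z)

For a 0-form f, d f = (∂f/∂x) dx + (∂f/∂y) dy + (∂f/∂z) dz. The components of the vector representation are exactly the entries of grad f in Cartesian coordinates:
  ∂f/∂x = z^2
  ∂f/∂y = 0
  ∂f/∂z = 2*x*z.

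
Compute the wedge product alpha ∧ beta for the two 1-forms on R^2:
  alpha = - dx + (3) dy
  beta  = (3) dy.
alpha ∧ beta = (-3) dx ∧ dy

Distribute the wedge, using dx_i ∧ dx_j = -dx_j ∧ dx_i and dx_i ∧ dx_i = 0. For each pair (i, j) with i < j, the coefficient of dx_i ∧ dx_j in alpha ∧ beta is (alpha_i * beta_j - alpha_j * beta_i). Collecting: alpha ∧ beta = (-3) dx ∧ dy.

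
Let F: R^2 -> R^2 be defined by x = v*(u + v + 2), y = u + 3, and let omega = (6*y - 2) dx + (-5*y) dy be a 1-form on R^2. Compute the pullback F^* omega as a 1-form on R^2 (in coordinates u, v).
F^* omega = (6*u*v - 5*u + 16*v - 15) du + (6*u^2 + 12*u*v + 28*u + 32*v + 32) dv

Using F^*(f dg) = (f ∘ F) d(g ∘ F), substitute each coordinate x_i by F_i(u, v) in f_i, and replace dx_i by d F_i = (∂F_i/∂u) du + (∂F_i/∂v) dv.
  For the x component: f_1(F) = 6*u + 16; d F_1 = (v) du + (u + 2*v + 2) dv
  For the y component: f_2(F) = -5*u - 15; d F_2 = (1) du + (0) dv
Combining and collecting du, dv coefficients:
  coeff of du: 6*u*v - 5*u + 16*v - 15
  coeff of dv: 6*u^2 + 12*u*v + 28*u + 32*v + 32
F^* omega = (6*u*v - 5*u + 16*v - 15) du + (6*u^2 + 12*u*v + 28*u + 32*v + 32) dv.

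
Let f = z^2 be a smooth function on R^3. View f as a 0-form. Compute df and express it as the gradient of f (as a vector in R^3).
df = (0) dx + (0) dy + (2*z) dz; grad f = (0, 0, 2*z)

For a 0-form f, d f = (∂f/∂x) dx + (∂f/∂y) dy + (∂f/∂z) dz. The components of the vector representation are exactly the entries of grad f in Cartesian coordinates:
  ∂f/∂x = 0
  ∂f/∂y = 0
  ∂f/∂z = 2*z.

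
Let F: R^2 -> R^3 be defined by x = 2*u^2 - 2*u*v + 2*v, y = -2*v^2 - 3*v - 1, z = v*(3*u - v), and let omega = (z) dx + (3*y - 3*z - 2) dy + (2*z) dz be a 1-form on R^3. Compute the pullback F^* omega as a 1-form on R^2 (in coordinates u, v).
F^* omega = (4*v*(3*u^2 + 2*u*v - v^2)) du + (12*u^2*v + 20*u*v^2 + 33*u*v + 16*v^3 + 43*v^2 + 47*v + 15) dv

Using F^*(f dg) = (f ∘ F) d(g ∘ F), substitute each coordinate x_i by F_i(u, v) in f_i, and replace dx_i by d F_i = (∂F_i/∂u) du + (∂F_i/∂v) dv.
  For the x component: f_1(F) = v*(3*u - v); d F_1 = (4*u - 2*v) du + (2 - 2*u) dv
  For the y component: f_2(F) = -9*u*v - 3*v^2 - 9*v - 5; d F_2 = (0) du + (-4*v - 3) dv
  For the z component: f_3(F) = 2*v*(3*u - v); d F_3 = (3*v) du + (3*u - 2*v) dv
Combining and collecting du, dv coefficients:
  coeff of du: 4*v*(3*u^2 + 2*u*v - v^2)
  coeff of dv: 12*u^2*v + 20*u*v^2 + 33*u*v + 16*v^3 + 43*v^2 + 47*v + 15
F^* omega = (4*v*(3*u^2 + 2*u*v - v^2)) du + (12*u^2*v + 20*u*v^2 + 33*u*v + 16*v^3 + 43*v^2 + 47*v + 15) dv.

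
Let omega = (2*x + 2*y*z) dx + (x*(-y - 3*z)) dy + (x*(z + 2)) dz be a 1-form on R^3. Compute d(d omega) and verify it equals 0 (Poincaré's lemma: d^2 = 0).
d(d omega) = 0

Step 1: d omega = sum_{i<j} (∂f_j/∂x_i - ∂f_i/∂x_j) dx_i ∧ dx_j:
  coeff of dx ∧ dy: -y - 5*z
  coeff of dx ∧ dz: -2*y + z + 2
  coeff of dy ∧ dz: 3*x
Step 2: Apply d again to each 2-form coefficient. The only possible 3-form in R^3 is dx ∧ dy ∧ dz, with coefficient
  ∂(coeff of dy∧dz)/∂x - ∂(coeff of dx∧dz)/∂y + ∂(coeff of dx∧dy)/∂z
  = ∂/∂x (3*x) - ∂/∂y (-2*y + z + 2) + ∂/∂z (-y - 5*z).
Each of these terms simplifies to sums of mixed partials that cancel in pairs. The result is 0 (by equality of mixed partials for smooth functions — Schwarz / Clairaut).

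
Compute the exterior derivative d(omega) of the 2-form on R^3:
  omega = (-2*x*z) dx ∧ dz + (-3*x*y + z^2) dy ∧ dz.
d(omega) = (-3*y) dx ∧ dy ∧ dz

For a 2-form omega = sum_{i<j} g_{ij} dx_i ∧ dx_j, the exterior derivative is
  d(omega) = sum_{i<j} d(g_{ij}) ∧ dx_i ∧ dx_j = sum_{i<j, k} (∂g_{ij}/∂x_k) dx_k ∧ dx_i ∧ dx_j.
Expand each term, using dx_k ∧ dx_i ∧ dx_j = sgn(permutation) dx_{(a)} ∧ dx_{(b)} ∧ dx_{(c)} with (a < b < c) sorted:
  d(-3*x*y + z^2) includes (∂/∂x)(-3*x*y + z^2) dx = (-3*y) dx, which multiplied by dy ∧ dz gives (-3*y) dx ∧ dy ∧ dz
Collecting like 3-forms: d(omega) = (-3*y) dx ∧ dy ∧ dz.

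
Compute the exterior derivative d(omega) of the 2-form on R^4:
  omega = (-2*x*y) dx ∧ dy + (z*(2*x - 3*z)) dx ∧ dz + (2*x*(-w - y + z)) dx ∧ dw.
d(omega) = (2*x) dx ∧ dy ∧ dw + (-2*x) dx ∧ dz ∧ dw

For a 2-form omega = sum_{i<j} g_{ij} dx_i ∧ dx_j, the exterior derivative is
  d(omega) = sum_{i<j} d(g_{ij}) ∧ dx_i ∧ dx_j = sum_{i<j, k} (∂g_{ij}/∂x_k) dx_k ∧ dx_i ∧ dx_j.
Expand each term, using dx_k ∧ dx_i ∧ dx_j = sgn(permutation) dx_{(a)} ∧ dx_{(b)} ∧ dx_{(c)} with (a < b < c) sorted:
  d(2*x*(-w - y + z)) includes (∂/∂y)(2*x*(-w - y + z)) dy = (-2*x) dy, which multiplied by dx ∧ dw gives (2*x) dx ∧ dy ∧ dw
  d(2*x*(-w - y + z)) includes (∂/∂z)(2*x*(-w - y + z)) dz = (2*x) dz, which multiplied by dx ∧ dw gives (-2*x) dx ∧ dz ∧ dw
Collecting like 3-forms: d(omega) = (2*x) dx ∧ dy ∧ dw + (-2*x) dx ∧ dz ∧ dw.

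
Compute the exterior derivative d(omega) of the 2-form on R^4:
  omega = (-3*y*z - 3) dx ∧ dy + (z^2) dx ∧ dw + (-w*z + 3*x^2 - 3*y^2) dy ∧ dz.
d(omega) = (6*x - 3*y) dx ∧ dy ∧ dz + (-2*z) dx ∧ dz ∧ dw + (-z) dy ∧ dz ∧ dw

For a 2-form omega = sum_{i<j} g_{ij} dx_i ∧ dx_j, the exterior derivative is
  d(omega) = sum_{i<j} d(g_{ij}) ∧ dx_i ∧ dx_j = sum_{i<j, k} (∂g_{ij}/∂x_k) dx_k ∧ dx_i ∧ dx_j.
Expand each term, using dx_k ∧ dx_i ∧ dx_j = sgn(permutation) dx_{(a)} ∧ dx_{(b)} ∧ dx_{(c)} with (a < b < c) sorted:
  d(-3*y*z - 3) includes (∂/∂z)(-3*y*z - 3) dz = (-3*y) dz, which multiplied by dx ∧ dy gives (-3*y) dx ∧ dy ∧ dz
  d(z^2) includes (∂/∂z)(z^2) dz = (2*z) dz, which multiplied by dx ∧ dw gives (-2*z) dx ∧ dz ∧ dw
  d(-w*z + 3*x^2 - 3*y^2) includes (∂/∂x)(-w*z + 3*x^2 - 3*y^2) dx = (6*x) dx, which multiplied by dy ∧ dz gives (6*x) dx ∧ dy ∧ dz
  d(-w*z + 3*x^2 - 3*y^2) includes (∂/∂w)(-w*z + 3*x^2 - 3*y^2) dw = (-z) dw, which multiplied by dy ∧ dz gives (-z) dy ∧ dz ∧ dw
Collecting like 3-forms: d(omega) = (6*x - 3*y) dx ∧ dy ∧ dz + (-2*z) dx ∧ dz ∧ dw + (-z) dy ∧ dz ∧ dw.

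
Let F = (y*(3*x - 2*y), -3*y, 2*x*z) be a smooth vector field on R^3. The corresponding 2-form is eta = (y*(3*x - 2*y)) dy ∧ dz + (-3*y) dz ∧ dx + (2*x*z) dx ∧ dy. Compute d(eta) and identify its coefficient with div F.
d(eta) = (2*x + 3*y - 3) dx ∧ dy ∧ dz; div F = 2*x + 3*y - 3

For a 2-form in R^3 of the form above, applying d gives a 3-form with coefficient ∂P/∂x + ∂Q/∂y + ∂R/∂z:
  ∂P/∂x = 3*y
  ∂Q/∂y = -3
  ∂R/∂z = 2*x
Sum = 2*x + 3*y - 3, which is exactly div F.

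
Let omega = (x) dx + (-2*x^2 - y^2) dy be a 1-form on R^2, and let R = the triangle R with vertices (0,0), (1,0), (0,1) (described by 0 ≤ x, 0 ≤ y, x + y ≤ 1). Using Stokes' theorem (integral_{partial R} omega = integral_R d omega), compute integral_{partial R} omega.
integral_(partial R) omega = -2/3

Stokes: integral_partial_R omega = integral_R d omega with d omega = (∂Q/∂x - ∂P/∂y) dx ∧ dy.
  ∂Q/∂x = -4*x
  ∂P/∂y = 0
  integrand = ∂Q/∂x - ∂P/∂y = -4*x.
Integrating over R: integral_0^1 integral_0^{1-x} (-4*x) dy dx = -2/3.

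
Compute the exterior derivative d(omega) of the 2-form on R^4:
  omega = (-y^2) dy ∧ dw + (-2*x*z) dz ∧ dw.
d(omega) = (-2*z) dx ∧ dz ∧ dw

For a 2-form omega = sum_{i<j} g_{ij} dx_i ∧ dx_j, the exterior derivative is
  d(omega) = sum_{i<j} d(g_{ij}) ∧ dx_i ∧ dx_j = sum_{i<j, k} (∂g_{ij}/∂x_k) dx_k ∧ dx_i ∧ dx_j.
Expand each term, using dx_k ∧ dx_i ∧ dx_j = sgn(permutation) dx_{(a)} ∧ dx_{(b)} ∧ dx_{(c)} with (a < b < c) sorted:
  d(-2*x*z) includes (∂/∂x)(-2*x*z) dx = (-2*z) dx, which multiplied by dz ∧ dw gives (-2*z) dx ∧ dz ∧ dw
Collecting like 3-forms: d(omega) = (-2*z) dx ∧ dz ∧ dw.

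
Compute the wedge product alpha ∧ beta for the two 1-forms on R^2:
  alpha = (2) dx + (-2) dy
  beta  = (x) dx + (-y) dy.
alpha ∧ beta = (2*x - 2*y) dx ∧ dy

Distribute the wedge, using dx_i ∧ dx_j = -dx_j ∧ dx_i and dx_i ∧ dx_i = 0. For each pair (i, j) with i < j, the coefficient of dx_i ∧ dx_j in alpha ∧ beta is (alpha_i * beta_j - alpha_j * beta_i). Collecting: alpha ∧ beta = (2*x - 2*y) dx ∧ dy.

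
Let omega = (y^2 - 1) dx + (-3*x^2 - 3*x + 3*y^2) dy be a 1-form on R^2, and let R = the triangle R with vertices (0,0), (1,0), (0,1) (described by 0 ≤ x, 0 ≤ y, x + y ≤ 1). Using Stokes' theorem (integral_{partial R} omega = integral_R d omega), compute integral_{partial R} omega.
integral_(partial R) omega = -17/6

Stokes: integral_partial_R omega = integral_R d omega with d omega = (∂Q/∂x - ∂P/∂y) dx ∧ dy.
  ∂Q/∂x = -6*x - 3
  ∂P/∂y = 2*y
  integrand = ∂Q/∂x - ∂P/∂y = -6*x - 2*y - 3.
Integrating over R: integral_0^1 integral_0^{1-x} (-6*x - 2*y - 3) dy dx = -17/6.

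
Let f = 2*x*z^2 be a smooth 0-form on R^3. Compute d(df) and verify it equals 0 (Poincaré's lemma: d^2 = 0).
d(df) = 0

Step 1: df = sum_i (∂f/∂x_i) dx_i = (2*z^2) dx + (0) dy + (4*x*z) dz.
Step 2: Apply d again. Using the 1-form formula, the coefficient of dx ∧ dy in d(df) is ∂^2 f/∂x ∂y - ∂^2 f/∂y ∂x = (0) - (0) = 0 (equality of mixed partials for smooth f).
Similarly for dx ∧ dz and dy ∧ dz — all coefficients vanish. So d(df) = 0.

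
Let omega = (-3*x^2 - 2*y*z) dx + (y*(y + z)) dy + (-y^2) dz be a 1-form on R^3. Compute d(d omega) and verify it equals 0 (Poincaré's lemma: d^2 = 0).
d(d omega) = 0

Step 1: d omega = sum_{i<j} (∂f_j/∂x_i - ∂f_i/∂x_j) dx_i ∧ dx_j:
  coeff of dx ∧ dy: 2*z
  coeff of dx ∧ dz: 2*y
  coeff of dy ∧ dz: -3*y
Step 2: Apply d again to each 2-form coefficient. The only possible 3-form in R^3 is dx ∧ dy ∧ dz, with coefficient
  ∂(coeff of dy∧dz)/∂x - ∂(coeff of dx∧dz)/∂y + ∂(coeff of dx∧dy)/∂z
  = ∂/∂x (-3*y) - ∂/∂y (2*y) + ∂/∂z (2*z).
Each of these terms simplifies to sums of mixed partials that cancel in pairs. The result is 0 (by equality of mixed partials for smooth functions — Schwarz / Clairaut).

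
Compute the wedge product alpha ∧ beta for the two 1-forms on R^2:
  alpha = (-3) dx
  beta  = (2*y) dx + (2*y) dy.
alpha ∧ beta = (-6*y) dx ∧ dy

Distribute the wedge, using dx_i ∧ dx_j = -dx_j ∧ dx_i and dx_i ∧ dx_i = 0. For each pair (i, j) with i < j, the coefficient of dx_i ∧ dx_j in alpha ∧ beta is (alpha_i * beta_j - alpha_j * beta_i). Collecting: alpha ∧ beta = (-6*y) dx ∧ dy.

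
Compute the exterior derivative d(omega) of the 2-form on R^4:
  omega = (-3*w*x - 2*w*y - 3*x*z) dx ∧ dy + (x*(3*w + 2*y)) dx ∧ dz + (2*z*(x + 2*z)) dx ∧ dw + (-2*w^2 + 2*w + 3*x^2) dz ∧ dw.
d(omega) = (-5*x) dx ∧ dy ∧ dz + (-3*x - 2*y) dx ∧ dy ∧ dw + (7*x - 8*z) dx ∧ dz ∧ dw

For a 2-form omega = sum_{i<j} g_{ij} dx_i ∧ dx_j, the exterior derivative is
  d(omega) = sum_{i<j} d(g_{ij}) ∧ dx_i ∧ dx_j = sum_{i<j, k} (∂g_{ij}/∂x_k) dx_k ∧ dx_i ∧ dx_j.
Expand each term, using dx_k ∧ dx_i ∧ dx_j = sgn(permutation) dx_{(a)} ∧ dx_{(b)} ∧ dx_{(c)} with (a < b < c) sorted:
  d(-3*w*x - 2*w*y - 3*x*z) includes (∂/∂z)(-3*w*x - 2*w*y - 3*x*z) dz = (-3*x) dz, which multiplied by dx ∧ dy gives (-3*x) dx ∧ dy ∧ dz
  d(-3*w*x - 2*w*y - 3*x*z) includes (∂/∂w)(-3*w*x - 2*w*y - 3*x*z) dw = (-3*x - 2*y) dw, which multiplied by dx ∧ dy gives (-3*x - 2*y) dx ∧ dy ∧ dw
  d(x*(3*w + 2*y)) includes (∂/∂y)(x*(3*w + 2*y)) dy = (2*x) dy, which multiplied by dx ∧ dz gives (-2*x) dx ∧ dy ∧ dz
  d(x*(3*w + 2*y)) includes (∂/∂w)(x*(3*w + 2*y)) dw = (3*x) dw, which multiplied by dx ∧ dz gives (3*x) dx ∧ dz ∧ dw
  d(2*z*(x + 2*z)) includes (∂/∂z)(2*z*(x + 2*z)) dz = (2*x + 8*z) dz, which multiplied by dx ∧ dw gives (-2*x - 8*z) dx ∧ dz ∧ dw
  d(-2*w^2 + 2*w + 3*x^2) includes (∂/∂x)(-2*w^2 + 2*w + 3*x^2) dx = (6*x) dx, which multiplied by dz ∧ dw gives (6*x) dx ∧ dz ∧ dw
Collecting like 3-forms: d(omega) = (-5*x) dx ∧ dy ∧ dz + (-3*x - 2*y) dx ∧ dy ∧ dw + (7*x - 8*z) dx ∧ dz ∧ dw.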